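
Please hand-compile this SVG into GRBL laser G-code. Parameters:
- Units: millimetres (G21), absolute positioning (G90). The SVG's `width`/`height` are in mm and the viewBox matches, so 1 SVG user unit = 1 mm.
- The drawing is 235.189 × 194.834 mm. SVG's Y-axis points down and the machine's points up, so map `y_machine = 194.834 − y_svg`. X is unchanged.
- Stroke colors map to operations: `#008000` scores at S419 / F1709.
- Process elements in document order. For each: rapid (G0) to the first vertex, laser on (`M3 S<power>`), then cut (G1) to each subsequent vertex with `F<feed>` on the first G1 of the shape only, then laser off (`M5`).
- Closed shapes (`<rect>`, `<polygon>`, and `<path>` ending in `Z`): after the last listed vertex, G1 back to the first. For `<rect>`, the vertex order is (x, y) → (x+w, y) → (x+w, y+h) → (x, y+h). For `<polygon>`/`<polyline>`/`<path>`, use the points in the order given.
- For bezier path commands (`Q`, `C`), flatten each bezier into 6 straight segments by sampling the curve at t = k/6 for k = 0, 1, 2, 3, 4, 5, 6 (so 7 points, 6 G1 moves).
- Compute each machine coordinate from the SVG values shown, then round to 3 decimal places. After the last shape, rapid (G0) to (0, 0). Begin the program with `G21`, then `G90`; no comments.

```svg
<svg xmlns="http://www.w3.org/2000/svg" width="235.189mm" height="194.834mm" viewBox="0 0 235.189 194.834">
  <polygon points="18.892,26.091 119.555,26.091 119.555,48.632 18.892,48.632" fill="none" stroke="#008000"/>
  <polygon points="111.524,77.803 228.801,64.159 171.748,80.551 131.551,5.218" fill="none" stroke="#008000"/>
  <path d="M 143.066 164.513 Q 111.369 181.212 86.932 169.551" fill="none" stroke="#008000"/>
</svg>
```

G21
G90
G0 X18.892 Y168.743
M3 S419
G1 X119.555 Y168.743 F1709
G1 X119.555 Y146.202
G1 X18.892 Y146.202
G1 X18.892 Y168.743
M5
G0 X111.524 Y117.031
M3 S419
G1 X228.801 Y130.675 F1709
G1 X171.748 Y114.283
G1 X131.551 Y189.616
G1 X111.524 Y117.031
M5
G0 X143.066 Y30.321
M3 S419
G1 X132.702 Y25.542 F1709
G1 X122.741 Y22.339
G1 X113.184 Y20.712
G1 X104.030 Y20.660
G1 X95.279 Y22.184
G1 X86.932 Y25.283
M5
G0 X0.000 Y0.000

Since the viewBox matches the mm dimensions, user units are millimetres directly. The only transform is the Y-flip y_m = 194.834 − y_svg.

Shape 1 is a rectangle drawn with `<polygon>`. Its stroke #008000 means score at S419, F1709. After flipping Y the toolpath is (18.892,168.743) → (119.555,168.743) → (119.555,146.202) → (18.892,146.202) → (18.892,168.743), returning to the start.

Shape 2 is a closed polygon drawn with `<polygon>`. Its stroke #008000 means score at S419, F1709. After flipping Y the toolpath is (111.524,117.031) → (228.801,130.675) → (171.748,114.283) → (131.551,189.616) → (111.524,117.031), returning to the start.

Shape 3 is a quadratic bezier drawn with `<path>`. Its stroke #008000 means score at S419, F1709. After flipping Y the toolpath is (143.066,30.321) → (132.702,25.542) → (122.741,22.339) → (113.184,20.712) → (104.030,20.660) → (95.279,22.184) → (86.932,25.283).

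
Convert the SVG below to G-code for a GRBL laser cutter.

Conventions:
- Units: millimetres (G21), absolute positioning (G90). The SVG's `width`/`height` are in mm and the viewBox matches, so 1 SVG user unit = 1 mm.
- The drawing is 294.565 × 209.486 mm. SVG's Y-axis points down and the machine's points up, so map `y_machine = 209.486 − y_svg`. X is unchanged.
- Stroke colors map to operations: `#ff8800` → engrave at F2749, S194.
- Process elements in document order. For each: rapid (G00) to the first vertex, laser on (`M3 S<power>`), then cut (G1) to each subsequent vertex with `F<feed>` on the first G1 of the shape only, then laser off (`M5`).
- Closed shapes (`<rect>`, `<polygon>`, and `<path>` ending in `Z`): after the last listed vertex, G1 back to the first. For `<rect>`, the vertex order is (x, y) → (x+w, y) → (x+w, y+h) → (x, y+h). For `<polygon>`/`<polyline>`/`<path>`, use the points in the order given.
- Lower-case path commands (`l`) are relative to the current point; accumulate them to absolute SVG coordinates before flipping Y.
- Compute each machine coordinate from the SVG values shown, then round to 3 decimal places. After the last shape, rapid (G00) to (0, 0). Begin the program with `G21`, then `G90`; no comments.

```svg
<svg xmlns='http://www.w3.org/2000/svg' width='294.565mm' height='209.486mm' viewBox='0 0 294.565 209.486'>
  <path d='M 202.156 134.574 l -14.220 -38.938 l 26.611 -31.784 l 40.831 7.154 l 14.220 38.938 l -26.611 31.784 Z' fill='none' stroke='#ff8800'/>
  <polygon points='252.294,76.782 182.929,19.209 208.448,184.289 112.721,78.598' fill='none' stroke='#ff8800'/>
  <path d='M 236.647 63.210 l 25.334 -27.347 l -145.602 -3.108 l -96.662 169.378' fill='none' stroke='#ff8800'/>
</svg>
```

viewBox `0 0 294.565 209.486` with mm width/height → 1 unit = 1 mm. Flip: y_m = 209.486 − y_svg.

**Shape 1** — `<path>` regular polygon, stroke `#ff8800` → engrave (S194, F2749). Machine vertices: (202.156,74.912) → (187.936,113.850) → (214.547,145.634) → (255.378,138.480) → (269.598,99.542) → (242.987,67.758) → (202.156,74.912). Closed: final G1 returns to the first vertex.

**Shape 2** — `<polygon>` closed polygon, stroke `#ff8800` → engrave (S194, F2749). Machine vertices: (252.294,132.704) → (182.929,190.277) → (208.448,25.197) → (112.721,130.888) → (252.294,132.704). Closed: final G1 returns to the first vertex.

**Shape 3** — `<path>` open polyline, stroke `#ff8800` → engrave (S194, F2749). Machine vertices: (236.647,146.276) → (261.981,173.623) → (116.379,176.731) → (19.717,7.353). Open path.

G21
G90
G00 X202.156 Y74.912
M3 S194
G1 X187.936 Y113.850 F2749
G1 X214.547 Y145.634
G1 X255.378 Y138.480
G1 X269.598 Y99.542
G1 X242.987 Y67.758
G1 X202.156 Y74.912
M5
G00 X252.294 Y132.704
M3 S194
G1 X182.929 Y190.277 F2749
G1 X208.448 Y25.197
G1 X112.721 Y130.888
G1 X252.294 Y132.704
M5
G00 X236.647 Y146.276
M3 S194
G1 X261.981 Y173.623 F2749
G1 X116.379 Y176.731
G1 X19.717 Y7.353
M5
G00 X0.000 Y0.000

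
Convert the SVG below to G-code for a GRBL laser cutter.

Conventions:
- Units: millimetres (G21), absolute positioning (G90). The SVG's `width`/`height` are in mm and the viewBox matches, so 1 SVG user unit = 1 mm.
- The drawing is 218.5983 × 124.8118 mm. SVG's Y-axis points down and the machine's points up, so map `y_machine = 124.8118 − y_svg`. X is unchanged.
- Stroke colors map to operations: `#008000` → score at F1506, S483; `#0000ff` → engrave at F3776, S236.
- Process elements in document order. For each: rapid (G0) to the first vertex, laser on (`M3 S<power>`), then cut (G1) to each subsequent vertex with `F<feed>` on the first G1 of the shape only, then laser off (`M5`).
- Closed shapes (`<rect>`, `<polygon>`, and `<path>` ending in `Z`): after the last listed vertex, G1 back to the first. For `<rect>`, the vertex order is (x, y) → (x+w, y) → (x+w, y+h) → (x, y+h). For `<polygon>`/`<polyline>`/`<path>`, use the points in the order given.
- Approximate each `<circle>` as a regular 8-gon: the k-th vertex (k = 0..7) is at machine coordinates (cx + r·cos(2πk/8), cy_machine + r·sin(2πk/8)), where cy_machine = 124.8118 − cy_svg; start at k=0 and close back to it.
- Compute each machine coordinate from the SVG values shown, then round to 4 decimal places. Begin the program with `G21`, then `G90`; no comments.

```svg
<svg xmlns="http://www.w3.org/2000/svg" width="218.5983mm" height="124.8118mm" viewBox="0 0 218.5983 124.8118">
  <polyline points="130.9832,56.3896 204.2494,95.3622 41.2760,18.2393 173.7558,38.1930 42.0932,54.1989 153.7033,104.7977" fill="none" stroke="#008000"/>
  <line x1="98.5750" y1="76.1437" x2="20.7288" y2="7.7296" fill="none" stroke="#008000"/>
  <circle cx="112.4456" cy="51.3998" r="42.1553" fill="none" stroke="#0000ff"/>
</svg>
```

G21
G90
G0 X130.9832 Y68.4222
M3 S483
G1 X204.2494 Y29.4496 F1506
G1 X41.2760 Y106.5725
G1 X173.7558 Y86.6188
G1 X42.0932 Y70.6129
G1 X153.7033 Y20.0141
M5
G0 X98.5750 Y48.6681
M3 S483
G1 X20.7288 Y117.0822 F1506
M5
G0 X154.6009 Y73.4120
M3 S236
G1 X142.2539 Y103.2203 F3776
G1 X112.4456 Y115.5673
G1 X82.6373 Y103.2203
G1 X70.2903 Y73.4120
G1 X82.6373 Y43.6037
G1 X112.4456 Y31.2567
G1 X142.2539 Y43.6037
G1 X154.6009 Y73.4120
M5

viewBox `0 0 218.5983 124.8118` with mm width/height → 1 unit = 1 mm. Flip: y_m = 124.8118 − y_svg.

**Shape 1** — `<polyline>` open polyline, stroke `#008000` → score (S483, F1506). Machine vertices: (130.9832,68.4222) → (204.2494,29.4496) → (41.2760,106.5725) → (173.7558,86.6188) → (42.0932,70.6129) → (153.7033,20.0141). Open path.

**Shape 2** — `<line>` line segment, stroke `#008000` → score (S483, F1506). Machine vertices: (98.5750,48.6681) → (20.7288,117.0822). Open path.

**Shape 3** — `<circle>` circle, stroke `#0000ff` → engrave (S236, F3776). Machine vertices: (154.6009,73.4120) → (142.2539,103.2203) → (112.4456,115.5673) → (82.6373,103.2203) → (70.2903,73.4120) → (82.6373,43.6037) → (112.4456,31.2567) → (142.2539,43.6037) → (154.6009,73.4120). Closed: final G1 returns to the first vertex.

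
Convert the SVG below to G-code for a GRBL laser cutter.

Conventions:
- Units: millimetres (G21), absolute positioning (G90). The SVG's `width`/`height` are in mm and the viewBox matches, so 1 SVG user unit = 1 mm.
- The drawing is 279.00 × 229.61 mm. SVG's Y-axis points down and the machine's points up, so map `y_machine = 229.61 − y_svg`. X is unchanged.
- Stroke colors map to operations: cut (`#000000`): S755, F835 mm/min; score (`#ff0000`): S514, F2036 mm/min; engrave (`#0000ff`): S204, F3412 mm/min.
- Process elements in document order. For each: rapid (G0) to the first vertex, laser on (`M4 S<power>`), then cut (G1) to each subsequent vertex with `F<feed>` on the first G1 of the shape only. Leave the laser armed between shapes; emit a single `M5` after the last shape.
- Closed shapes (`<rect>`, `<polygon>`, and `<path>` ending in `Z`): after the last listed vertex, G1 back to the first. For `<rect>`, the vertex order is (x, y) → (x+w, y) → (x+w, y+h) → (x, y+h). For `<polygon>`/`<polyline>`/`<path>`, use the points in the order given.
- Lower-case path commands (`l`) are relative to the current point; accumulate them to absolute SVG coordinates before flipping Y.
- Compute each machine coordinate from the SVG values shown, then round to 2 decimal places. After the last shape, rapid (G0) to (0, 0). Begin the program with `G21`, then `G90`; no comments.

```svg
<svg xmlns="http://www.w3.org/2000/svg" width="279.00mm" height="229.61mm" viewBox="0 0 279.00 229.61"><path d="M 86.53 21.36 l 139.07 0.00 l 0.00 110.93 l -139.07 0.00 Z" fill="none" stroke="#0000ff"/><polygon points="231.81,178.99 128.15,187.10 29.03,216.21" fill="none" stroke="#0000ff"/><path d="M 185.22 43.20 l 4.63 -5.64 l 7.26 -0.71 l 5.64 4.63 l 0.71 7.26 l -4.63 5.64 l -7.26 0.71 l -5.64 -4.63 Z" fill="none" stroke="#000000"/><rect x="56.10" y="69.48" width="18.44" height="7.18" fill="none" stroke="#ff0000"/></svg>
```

G21
G90
G0 X86.53 Y208.25
M4 S204
G1 X225.60 Y208.25 F3412
G1 X225.60 Y97.32
G1 X86.53 Y97.32
G1 X86.53 Y208.25
G0 X231.81 Y50.62
M4 S204
G1 X128.15 Y42.51 F3412
G1 X29.03 Y13.40
G1 X231.81 Y50.62
G0 X185.22 Y186.41
M4 S755
G1 X189.85 Y192.05 F835
G1 X197.11 Y192.76
G1 X202.75 Y188.13
G1 X203.46 Y180.87
G1 X198.83 Y175.23
G1 X191.57 Y174.52
G1 X185.93 Y179.15
G1 X185.22 Y186.41
G0 X56.10 Y160.13
M4 S514
G1 X74.54 Y160.13 F2036
G1 X74.54 Y152.95
G1 X56.10 Y152.95
G1 X56.10 Y160.13
M5
G0 X0.00 Y0.00

Since the viewBox matches the mm dimensions, user units are millimetres directly. The only transform is the Y-flip y_m = 229.61 − y_svg.

Shape 1 is a rectangle drawn with `<path>`. Its stroke #0000ff means engrave at S204, F3412. After flipping Y the toolpath is (86.53,208.25) → (225.60,208.25) → (225.60,97.32) → (86.53,97.32) → (86.53,208.25), returning to the start.

Shape 2 is a closed polygon drawn with `<polygon>`. Its stroke #0000ff means engrave at S204, F3412. After flipping Y the toolpath is (231.81,50.62) → (128.15,42.51) → (29.03,13.40) → (231.81,50.62), returning to the start.

Shape 3 is a regular polygon drawn with `<path>`. Its stroke #000000 means cut at S755, F835. After flipping Y the toolpath is (185.22,186.41) → (189.85,192.05) → (197.11,192.76) → (202.75,188.13) → (203.46,180.87) → (198.83,175.23) → (191.57,174.52) → (185.93,179.15) → (185.22,186.41), returning to the start.

Shape 4 is a rectangle drawn with `<rect>`. Its stroke #ff0000 means score at S514, F2036. After flipping Y the toolpath is (56.10,160.13) → (74.54,160.13) → (74.54,152.95) → (56.10,152.95) → (56.10,160.13), returning to the start.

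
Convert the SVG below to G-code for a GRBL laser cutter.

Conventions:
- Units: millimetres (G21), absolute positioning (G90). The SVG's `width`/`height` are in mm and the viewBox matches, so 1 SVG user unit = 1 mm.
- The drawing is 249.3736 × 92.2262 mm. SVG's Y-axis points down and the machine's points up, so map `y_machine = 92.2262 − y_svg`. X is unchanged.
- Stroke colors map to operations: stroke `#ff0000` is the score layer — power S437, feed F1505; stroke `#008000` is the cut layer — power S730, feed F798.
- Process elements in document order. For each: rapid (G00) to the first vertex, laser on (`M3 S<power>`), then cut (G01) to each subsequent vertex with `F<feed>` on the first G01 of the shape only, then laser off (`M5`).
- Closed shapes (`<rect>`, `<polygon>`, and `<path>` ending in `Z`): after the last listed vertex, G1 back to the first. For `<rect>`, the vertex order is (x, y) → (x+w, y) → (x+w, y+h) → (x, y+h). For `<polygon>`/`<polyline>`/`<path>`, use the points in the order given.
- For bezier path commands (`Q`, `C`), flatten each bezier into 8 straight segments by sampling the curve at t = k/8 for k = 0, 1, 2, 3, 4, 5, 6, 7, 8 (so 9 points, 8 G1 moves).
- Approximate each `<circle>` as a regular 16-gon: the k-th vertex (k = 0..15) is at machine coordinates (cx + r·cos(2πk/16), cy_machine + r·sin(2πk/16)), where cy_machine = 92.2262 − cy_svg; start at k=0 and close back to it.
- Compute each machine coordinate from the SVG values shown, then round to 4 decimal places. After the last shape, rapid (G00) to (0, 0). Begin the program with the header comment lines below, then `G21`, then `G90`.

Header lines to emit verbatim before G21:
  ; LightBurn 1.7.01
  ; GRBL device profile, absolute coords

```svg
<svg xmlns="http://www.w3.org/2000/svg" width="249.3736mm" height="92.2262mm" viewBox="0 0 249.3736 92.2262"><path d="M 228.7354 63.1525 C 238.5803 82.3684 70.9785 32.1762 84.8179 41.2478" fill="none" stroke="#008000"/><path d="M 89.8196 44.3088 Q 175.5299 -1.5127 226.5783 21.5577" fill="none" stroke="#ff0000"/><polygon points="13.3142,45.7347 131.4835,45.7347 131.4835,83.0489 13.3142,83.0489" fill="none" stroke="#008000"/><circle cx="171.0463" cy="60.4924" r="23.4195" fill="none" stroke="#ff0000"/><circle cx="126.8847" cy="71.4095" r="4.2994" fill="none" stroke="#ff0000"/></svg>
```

; LightBurn 1.7.01
; GRBL device profile, absolute coords
G21
G90
G00 X228.7354 Y29.0737
M3 S730
G01 X224.8104 Y24.8699 F798
G01 X208.4554 Y25.6653
G01 X183.8763 Y29.9519
G01 X155.2787 Y36.2219
G01 X126.8684 Y42.9675
G01 X102.8510 Y48.6806
G01 X87.4322 Y51.8536
G01 X84.8179 Y50.9784
M5
G00 X89.8196 Y47.9174
M3 S437
G01 X110.7056 Y58.2963 F1505
G01 X130.5084 Y66.5224
G01 X149.2280 Y72.5956
G01 X166.8644 Y76.5159
G01 X183.4177 Y78.2834
G01 X198.8877 Y77.8980
G01 X213.2746 Y75.3597
G01 X226.5783 Y70.6685
M5
G00 X13.3142 Y46.4915
M3 S730
G01 X131.4835 Y46.4915 F798
G01 X131.4835 Y9.1773
G01 X13.3142 Y9.1773
G01 X13.3142 Y46.4915
M5
G00 X194.4658 Y31.7338
M3 S437
G01 X192.6831 Y40.6961 F1505
G01 X187.6064 Y48.2939
G01 X180.0086 Y53.3706
G01 X171.0463 Y55.1533
G01 X162.0840 Y53.3706
G01 X154.4862 Y48.2939
G01 X149.4095 Y40.6961
G01 X147.6268 Y31.7338
G01 X149.4095 Y22.7715
G01 X154.4862 Y15.1737
G01 X162.0840 Y10.0970
G01 X171.0463 Y8.3143
G01 X180.0086 Y10.0970
G01 X187.6064 Y15.1737
G01 X192.6831 Y22.7715
G01 X194.4658 Y31.7338
M5
G00 X131.1841 Y20.8167
M3 S437
G01 X130.8568 Y22.4620 F1505
G01 X129.9248 Y23.8568
G01 X128.5300 Y24.7888
G01 X126.8847 Y25.1161
G01 X125.2394 Y24.7888
G01 X123.8446 Y23.8568
G01 X122.9126 Y22.4620
G01 X122.5853 Y20.8167
G01 X122.9126 Y19.1714
G01 X123.8446 Y17.7766
G01 X125.2394 Y16.8446
G01 X126.8847 Y16.5173
G01 X128.5300 Y16.8446
G01 X129.9248 Y17.7766
G01 X130.8568 Y19.1714
G01 X131.1841 Y20.8167
M5
G00 X0.0000 Y0.0000

viewBox `0 0 249.3736 92.2262` with mm width/height → 1 unit = 1 mm. Flip: y_m = 92.2262 − y_svg.

**Shape 1** — `<path>` cubic bezier, stroke `#008000` → cut (S730, F798). Control points (SVG): P0=(228.7354,63.1525), P1=(238.5803,82.3684), P2=(70.9785,32.1762), P3=(84.8179,41.2478); sampled at t=k/8. Machine vertices: (228.7354,29.0737) → (224.8104,24.8699) → (208.4554,25.6653) → (183.8763,29.9519) → (155.2787,36.2219) → (126.8684,42.9675) → (102.8510,48.6806) → (87.4322,51.8536) → (84.8179,50.9784). Open path.

**Shape 2** — `<path>` quadratic bezier, stroke `#ff0000` → score (S437, F1505). Control points (SVG): P0=(89.8196,44.3088), P1=(175.5299,-1.5127), P2=(226.5783,21.5577); sampled at t=k/8. Machine vertices: (89.8196,47.9174) → (110.7056,58.2963) → (130.5084,66.5224) → (149.2280,72.5956) → (166.8644,76.5159) → (183.4177,78.2834) → (198.8877,77.8980) → (213.2746,75.3597) → (226.5783,70.6685). Open path.

**Shape 3** — `<polygon>` rectangle, stroke `#008000` → cut (S730, F798). Machine vertices: (13.3142,46.4915) → (131.4835,46.4915) → (131.4835,9.1773) → (13.3142,9.1773) → (13.3142,46.4915). Closed: final G1 returns to the first vertex.

**Shape 4** — `<circle>` circle, stroke `#ff0000` → score (S437, F1505). Machine vertices: (194.4658,31.7338) → (192.6831,40.6961) → (187.6064,48.2939) → (180.0086,53.3706) → (171.0463,55.1533) → (162.0840,53.3706) → (154.4862,48.2939) → (149.4095,40.6961) → (147.6268,31.7338) → (149.4095,22.7715) → (154.4862,15.1737) → (162.0840,10.0970) → (171.0463,8.3143) → (180.0086,10.0970) → (187.6064,15.1737) → (192.6831,22.7715) → (194.4658,31.7338). Closed: final G1 returns to the first vertex.

**Shape 5** — `<circle>` circle, stroke `#ff0000` → score (S437, F1505). Machine vertices: (131.1841,20.8167) → (130.8568,22.4620) → (129.9248,23.8568) → (128.5300,24.7888) → (126.8847,25.1161) → (125.2394,24.7888) → (123.8446,23.8568) → (122.9126,22.4620) → (122.5853,20.8167) → (122.9126,19.1714) → (123.8446,17.7766) → (125.2394,16.8446) → (126.8847,16.5173) → (128.5300,16.8446) → (129.9248,17.7766) → (130.8568,19.1714) → (131.1841,20.8167). Closed: final G1 returns to the first vertex.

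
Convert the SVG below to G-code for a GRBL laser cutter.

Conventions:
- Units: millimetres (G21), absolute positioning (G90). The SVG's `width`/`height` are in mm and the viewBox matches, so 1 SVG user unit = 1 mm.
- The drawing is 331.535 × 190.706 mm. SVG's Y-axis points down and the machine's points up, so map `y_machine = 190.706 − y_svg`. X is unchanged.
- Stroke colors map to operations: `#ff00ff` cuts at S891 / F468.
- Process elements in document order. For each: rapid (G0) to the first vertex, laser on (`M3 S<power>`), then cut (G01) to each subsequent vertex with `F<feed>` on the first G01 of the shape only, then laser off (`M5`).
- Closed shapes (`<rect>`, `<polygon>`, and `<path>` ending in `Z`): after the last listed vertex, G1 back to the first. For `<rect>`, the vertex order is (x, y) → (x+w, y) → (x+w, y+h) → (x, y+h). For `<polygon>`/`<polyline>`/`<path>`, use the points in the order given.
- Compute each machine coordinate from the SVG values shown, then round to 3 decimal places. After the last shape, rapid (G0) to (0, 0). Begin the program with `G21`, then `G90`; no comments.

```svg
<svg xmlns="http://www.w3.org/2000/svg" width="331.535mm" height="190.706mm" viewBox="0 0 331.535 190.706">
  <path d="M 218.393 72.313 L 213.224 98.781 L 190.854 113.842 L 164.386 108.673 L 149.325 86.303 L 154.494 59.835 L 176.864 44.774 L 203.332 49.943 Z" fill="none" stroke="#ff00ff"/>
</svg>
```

Since the viewBox matches the mm dimensions, user units are millimetres directly. The only transform is the Y-flip y_m = 190.706 − y_svg.

Shape 1 is a regular polygon drawn with `<path>`. Its stroke #ff00ff means cut at S891, F468. After flipping Y the toolpath is (218.393,118.393) → (213.224,91.925) → (190.854,76.864) → (164.386,82.033) → (149.325,104.403) → (154.494,130.871) → (176.864,145.932) → (203.332,140.763) → (218.393,118.393), returning to the start.

G21
G90
G0 X218.393 Y118.393
M3 S891
G01 X213.224 Y91.925 F468
G01 X190.854 Y76.864
G01 X164.386 Y82.033
G01 X149.325 Y104.403
G01 X154.494 Y130.871
G01 X176.864 Y145.932
G01 X203.332 Y140.763
G01 X218.393 Y118.393
M5
G0 X0.000 Y0.000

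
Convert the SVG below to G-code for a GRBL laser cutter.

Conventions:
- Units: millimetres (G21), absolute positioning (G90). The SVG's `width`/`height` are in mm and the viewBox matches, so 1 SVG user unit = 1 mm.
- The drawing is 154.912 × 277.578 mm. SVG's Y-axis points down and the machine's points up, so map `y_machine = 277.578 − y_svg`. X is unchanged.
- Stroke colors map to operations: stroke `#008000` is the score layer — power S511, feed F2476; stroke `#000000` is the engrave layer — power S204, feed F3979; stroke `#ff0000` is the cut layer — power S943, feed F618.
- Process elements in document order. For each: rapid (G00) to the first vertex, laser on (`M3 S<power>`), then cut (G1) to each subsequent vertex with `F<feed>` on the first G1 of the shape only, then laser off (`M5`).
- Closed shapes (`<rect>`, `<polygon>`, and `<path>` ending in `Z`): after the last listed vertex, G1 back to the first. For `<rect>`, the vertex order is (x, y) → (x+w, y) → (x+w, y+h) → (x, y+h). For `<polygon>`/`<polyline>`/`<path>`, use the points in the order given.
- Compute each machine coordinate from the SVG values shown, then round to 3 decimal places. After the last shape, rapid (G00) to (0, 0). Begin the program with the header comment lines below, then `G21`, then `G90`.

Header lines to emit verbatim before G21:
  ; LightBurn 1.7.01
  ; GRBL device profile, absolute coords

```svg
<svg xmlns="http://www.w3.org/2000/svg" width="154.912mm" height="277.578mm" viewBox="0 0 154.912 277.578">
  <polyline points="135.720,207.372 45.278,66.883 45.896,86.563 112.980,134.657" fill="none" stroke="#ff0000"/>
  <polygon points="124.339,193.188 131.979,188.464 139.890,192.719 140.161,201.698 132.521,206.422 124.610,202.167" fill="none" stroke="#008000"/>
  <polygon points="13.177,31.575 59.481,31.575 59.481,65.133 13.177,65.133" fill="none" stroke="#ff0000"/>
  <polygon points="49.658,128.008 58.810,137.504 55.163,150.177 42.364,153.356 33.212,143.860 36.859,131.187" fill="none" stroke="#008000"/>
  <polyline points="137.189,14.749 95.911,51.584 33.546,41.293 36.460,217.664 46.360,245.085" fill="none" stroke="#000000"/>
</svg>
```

; LightBurn 1.7.01
; GRBL device profile, absolute coords
G21
G90
G00 X135.720 Y70.206
M3 S943
G1 X45.278 Y210.695 F618
G1 X45.896 Y191.015
G1 X112.980 Y142.921
M5
G00 X124.339 Y84.390
M3 S511
G1 X131.979 Y89.114 F2476
G1 X139.890 Y84.859
G1 X140.161 Y75.880
G1 X132.521 Y71.156
G1 X124.610 Y75.411
G1 X124.339 Y84.390
M5
G00 X13.177 Y246.003
M3 S943
G1 X59.481 Y246.003 F618
G1 X59.481 Y212.445
G1 X13.177 Y212.445
G1 X13.177 Y246.003
M5
G00 X49.658 Y149.570
M3 S511
G1 X58.810 Y140.074 F2476
G1 X55.163 Y127.401
G1 X42.364 Y124.222
G1 X33.212 Y133.718
G1 X36.859 Y146.391
G1 X49.658 Y149.570
M5
G00 X137.189 Y262.829
M3 S204
G1 X95.911 Y225.994 F3979
G1 X33.546 Y236.285
G1 X36.460 Y59.914
G1 X46.360 Y32.493
M5
G00 X0.000 Y0.000

viewBox `0 0 154.912 277.578` with mm width/height → 1 unit = 1 mm. Flip: y_m = 277.578 − y_svg.

**Shape 1** — `<polyline>` open polyline, stroke `#ff0000` → cut (S943, F618). Machine vertices: (135.720,70.206) → (45.278,210.695) → (45.896,191.015) → (112.980,142.921). Open path.

**Shape 2** — `<polygon>` regular polygon, stroke `#008000` → score (S511, F2476). Machine vertices: (124.339,84.390) → (131.979,89.114) → (139.890,84.859) → (140.161,75.880) → (132.521,71.156) → (124.610,75.411) → (124.339,84.390). Closed: final G1 returns to the first vertex.

**Shape 3** — `<polygon>` rectangle, stroke `#ff0000` → cut (S943, F618). Machine vertices: (13.177,246.003) → (59.481,246.003) → (59.481,212.445) → (13.177,212.445) → (13.177,246.003). Closed: final G1 returns to the first vertex.

**Shape 4** — `<polygon>` regular polygon, stroke `#008000` → score (S511, F2476). Machine vertices: (49.658,149.570) → (58.810,140.074) → (55.163,127.401) → (42.364,124.222) → (33.212,133.718) → (36.859,146.391) → (49.658,149.570). Closed: final G1 returns to the first vertex.

**Shape 5** — `<polyline>` open polyline, stroke `#000000` → engrave (S204, F3979). Machine vertices: (137.189,262.829) → (95.911,225.994) → (33.546,236.285) → (36.460,59.914) → (46.360,32.493). Open path.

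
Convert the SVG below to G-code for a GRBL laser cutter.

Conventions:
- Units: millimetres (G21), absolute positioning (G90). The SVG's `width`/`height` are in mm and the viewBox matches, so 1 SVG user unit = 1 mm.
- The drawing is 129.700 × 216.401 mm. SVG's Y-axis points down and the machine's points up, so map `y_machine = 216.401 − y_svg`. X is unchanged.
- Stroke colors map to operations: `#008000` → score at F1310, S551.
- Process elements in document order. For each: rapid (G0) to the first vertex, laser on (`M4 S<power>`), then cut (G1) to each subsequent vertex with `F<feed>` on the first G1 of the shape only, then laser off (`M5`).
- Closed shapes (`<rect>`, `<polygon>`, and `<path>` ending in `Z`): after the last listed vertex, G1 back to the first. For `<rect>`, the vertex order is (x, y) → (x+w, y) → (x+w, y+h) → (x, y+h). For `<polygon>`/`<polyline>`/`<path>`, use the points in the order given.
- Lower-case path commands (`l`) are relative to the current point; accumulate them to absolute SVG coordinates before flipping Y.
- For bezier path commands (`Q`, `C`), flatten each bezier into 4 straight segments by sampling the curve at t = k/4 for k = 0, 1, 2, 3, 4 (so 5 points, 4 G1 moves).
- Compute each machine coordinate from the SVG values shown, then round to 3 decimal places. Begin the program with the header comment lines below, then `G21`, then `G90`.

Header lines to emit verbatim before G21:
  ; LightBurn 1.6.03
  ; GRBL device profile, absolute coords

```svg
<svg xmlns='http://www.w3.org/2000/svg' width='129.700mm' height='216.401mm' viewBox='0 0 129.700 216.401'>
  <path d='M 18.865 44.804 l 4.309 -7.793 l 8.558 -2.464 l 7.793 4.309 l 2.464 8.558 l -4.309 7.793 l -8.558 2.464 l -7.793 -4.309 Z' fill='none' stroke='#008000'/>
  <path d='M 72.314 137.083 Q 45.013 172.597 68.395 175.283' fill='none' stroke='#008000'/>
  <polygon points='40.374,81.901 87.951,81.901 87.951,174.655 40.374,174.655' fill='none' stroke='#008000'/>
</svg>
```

viewBox `0 0 129.700 216.401` with mm width/height → 1 unit = 1 mm. Flip: y_m = 216.401 − y_svg.

**Shape 1** — `<path>` regular polygon, stroke `#008000` → score (S551, F1310). Machine vertices: (18.865,171.597) → (23.174,179.390) → (31.732,181.854) → (39.525,177.545) → (41.989,168.987) → (37.680,161.194) → (29.122,158.730) → (21.329,163.039) → (18.865,171.597). Closed: final G1 returns to the first vertex.

**Shape 2** — `<path>` quadratic bezier, stroke `#008000` → score (S551, F1310). Control points (SVG): P0=(72.314,137.083), P1=(45.013,172.597), P2=(68.395,175.283); sampled at t=k/4. Machine vertices: (72.314,79.318) → (61.831,63.613) → (57.684,52.011) → (59.872,44.513) → (68.395,41.118). Open path.

**Shape 3** — `<polygon>` rectangle, stroke `#008000` → score (S551, F1310). Machine vertices: (40.374,134.500) → (87.951,134.500) → (87.951,41.746) → (40.374,41.746) → (40.374,134.500). Closed: final G1 returns to the first vertex.

; LightBurn 1.6.03
; GRBL device profile, absolute coords
G21
G90
G0 X18.865 Y171.597
M4 S551
G1 X23.174 Y179.390 F1310
G1 X31.732 Y181.854
G1 X39.525 Y177.545
G1 X41.989 Y168.987
G1 X37.680 Y161.194
G1 X29.122 Y158.730
G1 X21.329 Y163.039
G1 X18.865 Y171.597
M5
G0 X72.314 Y79.318
M4 S551
G1 X61.831 Y63.613 F1310
G1 X57.684 Y52.011
G1 X59.872 Y44.513
G1 X68.395 Y41.118
M5
G0 X40.374 Y134.500
M4 S551
G1 X87.951 Y134.500 F1310
G1 X87.951 Y41.746
G1 X40.374 Y41.746
G1 X40.374 Y134.500
M5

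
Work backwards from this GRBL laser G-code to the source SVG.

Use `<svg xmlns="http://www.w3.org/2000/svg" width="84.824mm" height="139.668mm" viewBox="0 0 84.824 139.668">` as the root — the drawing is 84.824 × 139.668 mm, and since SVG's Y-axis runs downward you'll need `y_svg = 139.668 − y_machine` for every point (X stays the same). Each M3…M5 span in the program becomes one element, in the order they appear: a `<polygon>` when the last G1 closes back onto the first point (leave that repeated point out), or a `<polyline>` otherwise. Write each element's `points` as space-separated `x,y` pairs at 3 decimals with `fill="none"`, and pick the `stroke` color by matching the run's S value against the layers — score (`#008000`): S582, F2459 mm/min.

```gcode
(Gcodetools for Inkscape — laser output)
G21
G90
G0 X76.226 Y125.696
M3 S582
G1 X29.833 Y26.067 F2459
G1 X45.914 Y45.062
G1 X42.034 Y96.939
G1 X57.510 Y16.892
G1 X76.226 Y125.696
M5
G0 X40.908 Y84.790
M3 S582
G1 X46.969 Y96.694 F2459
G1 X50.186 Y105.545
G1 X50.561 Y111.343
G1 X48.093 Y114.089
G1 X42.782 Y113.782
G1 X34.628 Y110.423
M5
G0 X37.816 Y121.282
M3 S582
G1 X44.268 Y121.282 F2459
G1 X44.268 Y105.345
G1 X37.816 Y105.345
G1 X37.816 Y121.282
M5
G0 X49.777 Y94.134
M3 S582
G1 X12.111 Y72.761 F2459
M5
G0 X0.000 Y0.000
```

y_svg = 139.668 − y_m. Every run uses S582, so all elements get stroke `#008000` (score).

[1] closed run; points: 76.226,13.972 29.833,113.601 45.914,94.606 42.034,42.729 57.510,122.776

[2] open run; points: 40.908,54.878 46.969,42.974 50.186,34.123 50.561,28.325 48.093,25.579 42.782,25.886 34.628,29.245

[3] closed run; points: 37.816,18.386 44.268,18.386 44.268,34.323 37.816,34.323

[4] open run; points: 49.777,45.534 12.111,66.907

<svg xmlns="http://www.w3.org/2000/svg" width="84.824mm" height="139.668mm" viewBox="0 0 84.824 139.668">
  <polygon points="76.226,13.972 29.833,113.601 45.914,94.606 42.034,42.729 57.510,122.776" fill="none" stroke="#008000"/>
  <polyline points="40.908,54.878 46.969,42.974 50.186,34.123 50.561,28.325 48.093,25.579 42.782,25.886 34.628,29.245" fill="none" stroke="#008000"/>
  <polygon points="37.816,18.386 44.268,18.386 44.268,34.323 37.816,34.323" fill="none" stroke="#008000"/>
  <polyline points="49.777,45.534 12.111,66.907" fill="none" stroke="#008000"/>
</svg>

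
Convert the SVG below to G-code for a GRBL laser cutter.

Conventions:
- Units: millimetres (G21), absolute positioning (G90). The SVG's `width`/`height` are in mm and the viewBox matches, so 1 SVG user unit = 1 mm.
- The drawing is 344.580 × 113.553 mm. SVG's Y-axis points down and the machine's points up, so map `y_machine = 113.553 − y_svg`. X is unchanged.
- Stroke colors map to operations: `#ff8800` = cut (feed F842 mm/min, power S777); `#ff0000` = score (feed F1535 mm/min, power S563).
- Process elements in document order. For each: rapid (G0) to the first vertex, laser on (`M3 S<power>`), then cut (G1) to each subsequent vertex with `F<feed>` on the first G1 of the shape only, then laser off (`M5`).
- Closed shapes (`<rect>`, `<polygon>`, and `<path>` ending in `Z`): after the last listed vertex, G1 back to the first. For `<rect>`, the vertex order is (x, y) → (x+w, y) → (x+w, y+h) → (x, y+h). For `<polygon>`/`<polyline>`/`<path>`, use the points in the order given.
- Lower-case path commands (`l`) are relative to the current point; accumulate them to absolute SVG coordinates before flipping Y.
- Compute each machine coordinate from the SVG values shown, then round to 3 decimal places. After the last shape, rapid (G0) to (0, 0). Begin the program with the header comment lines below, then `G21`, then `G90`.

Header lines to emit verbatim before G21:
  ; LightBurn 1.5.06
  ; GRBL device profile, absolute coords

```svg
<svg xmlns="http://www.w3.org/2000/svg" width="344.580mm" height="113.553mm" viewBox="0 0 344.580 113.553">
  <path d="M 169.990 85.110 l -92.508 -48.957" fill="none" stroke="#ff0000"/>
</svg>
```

; LightBurn 1.5.06
; GRBL device profile, absolute coords
G21
G90
G0 X169.990 Y28.443
M3 S563
G1 X77.482 Y77.400 F1535
M5
G0 X0.000 Y0.000

1 u = 1 mm; y_m = 113.553 − y.

[1] `<path>` line segment, #ff0000→score S563 F1535: (169.990,28.443) → (77.482,77.400)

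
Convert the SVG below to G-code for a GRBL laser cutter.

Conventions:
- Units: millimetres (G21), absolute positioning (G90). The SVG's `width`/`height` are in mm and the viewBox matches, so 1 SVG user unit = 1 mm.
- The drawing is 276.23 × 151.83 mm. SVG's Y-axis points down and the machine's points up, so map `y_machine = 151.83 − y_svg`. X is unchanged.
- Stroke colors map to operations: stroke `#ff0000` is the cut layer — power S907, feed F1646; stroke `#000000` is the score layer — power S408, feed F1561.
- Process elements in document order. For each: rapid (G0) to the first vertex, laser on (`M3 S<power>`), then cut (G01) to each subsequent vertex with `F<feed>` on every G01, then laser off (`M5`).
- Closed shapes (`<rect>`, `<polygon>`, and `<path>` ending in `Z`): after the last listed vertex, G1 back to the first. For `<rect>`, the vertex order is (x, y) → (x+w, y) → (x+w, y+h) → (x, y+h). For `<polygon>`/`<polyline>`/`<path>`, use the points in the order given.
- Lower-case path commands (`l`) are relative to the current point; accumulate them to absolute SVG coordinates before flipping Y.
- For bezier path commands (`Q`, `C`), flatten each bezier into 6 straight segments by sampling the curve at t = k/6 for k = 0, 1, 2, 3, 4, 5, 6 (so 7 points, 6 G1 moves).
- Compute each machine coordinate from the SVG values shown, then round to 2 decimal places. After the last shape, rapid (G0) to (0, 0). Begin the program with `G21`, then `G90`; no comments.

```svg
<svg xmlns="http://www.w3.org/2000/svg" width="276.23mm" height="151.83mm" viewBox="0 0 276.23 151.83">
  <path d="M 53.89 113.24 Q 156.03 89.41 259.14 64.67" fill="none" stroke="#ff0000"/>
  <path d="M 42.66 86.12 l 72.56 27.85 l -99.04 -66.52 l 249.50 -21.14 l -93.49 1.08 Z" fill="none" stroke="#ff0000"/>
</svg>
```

G21
G90
G0 X53.89 Y38.59
M3 S907
G01 X87.96 Y46.56 F1646
G01 X122.09 Y54.58 F1646
G01 X156.27 Y62.65 F1646
G01 X190.51 Y70.77 F1646
G01 X224.80 Y78.94 F1646
G01 X259.14 Y87.16 F1646
M5
G0 X42.66 Y65.71
M3 S907
G01 X115.22 Y37.86 F1646
G01 X16.18 Y104.38 F1646
G01 X265.68 Y125.52 F1646
G01 X172.19 Y124.44 F1646
G01 X42.66 Y65.71 F1646
M5
G0 X0.00 Y0.00

1 u = 1 mm; y_m = 151.83 − y.

[1] `<path>` quadratic bezier, #ff0000→cut S907 F1646: (53.89,38.59) → (87.96,46.56) → (122.09,54.58) → (156.27,62.65) → (190.51,70.77) → (224.80,78.94) → (259.14,87.16)

[2] `<path>` closed polygon, #ff0000→cut S907 F1646: (42.66,65.71) → (115.22,37.86) → (16.18,104.38) → (265.68,125.52) → (172.19,124.44) → (42.66,65.71) (closed)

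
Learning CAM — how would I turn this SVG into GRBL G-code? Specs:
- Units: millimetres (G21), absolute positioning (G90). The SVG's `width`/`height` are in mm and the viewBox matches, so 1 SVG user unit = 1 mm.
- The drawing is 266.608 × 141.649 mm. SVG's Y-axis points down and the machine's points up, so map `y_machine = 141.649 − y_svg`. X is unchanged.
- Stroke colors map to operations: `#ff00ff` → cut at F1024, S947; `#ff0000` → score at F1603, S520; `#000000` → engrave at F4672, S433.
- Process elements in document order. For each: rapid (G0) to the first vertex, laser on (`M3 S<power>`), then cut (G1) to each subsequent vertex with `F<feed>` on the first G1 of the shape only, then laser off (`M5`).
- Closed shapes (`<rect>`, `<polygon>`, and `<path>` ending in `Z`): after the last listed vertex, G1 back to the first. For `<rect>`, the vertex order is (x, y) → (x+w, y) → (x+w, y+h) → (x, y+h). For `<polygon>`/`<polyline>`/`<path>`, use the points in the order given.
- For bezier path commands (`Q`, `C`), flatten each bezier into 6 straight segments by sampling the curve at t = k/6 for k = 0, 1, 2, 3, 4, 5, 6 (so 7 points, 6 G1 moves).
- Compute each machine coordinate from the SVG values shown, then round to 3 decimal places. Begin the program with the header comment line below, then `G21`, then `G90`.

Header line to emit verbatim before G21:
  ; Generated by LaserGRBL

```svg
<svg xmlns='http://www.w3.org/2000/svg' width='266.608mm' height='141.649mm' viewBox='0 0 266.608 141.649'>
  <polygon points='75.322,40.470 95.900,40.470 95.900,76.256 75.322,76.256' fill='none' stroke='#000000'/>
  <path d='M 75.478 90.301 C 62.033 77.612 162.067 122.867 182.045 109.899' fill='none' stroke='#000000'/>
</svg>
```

; Generated by LaserGRBL
G21
G90
G0 X75.322 Y101.179
M3 S433
G1 X95.900 Y101.179 F4672
G1 X95.900 Y65.393
G1 X75.322 Y65.393
G1 X75.322 Y101.179
M5
G0 X75.478 Y51.348
M3 S433
G1 X77.316 Y53.402 F4672
G1 X92.691 Y49.025
G1 X116.228 Y41.444
G1 X142.550 Y33.887
G1 X166.281 Y29.580
G1 X182.045 Y31.750
M5

Since the viewBox matches the mm dimensions, user units are millimetres directly. The only transform is the Y-flip y_m = 141.649 − y_svg.

Shape 1 is a rectangle drawn with `<polygon>`. Its stroke #000000 means engrave at S433, F4672. After flipping Y the toolpath is (75.322,101.179) → (95.900,101.179) → (95.900,65.393) → (75.322,65.393) → (75.322,101.179), returning to the start.

Shape 2 is a cubic bezier drawn with `<path>`. Its stroke #000000 means engrave at S433, F4672. After flipping Y the toolpath is (75.478,51.348) → (77.316,53.402) → (92.691,49.025) → (116.228,41.444) → (142.550,33.887) → (166.281,29.580) → (182.045,31.750).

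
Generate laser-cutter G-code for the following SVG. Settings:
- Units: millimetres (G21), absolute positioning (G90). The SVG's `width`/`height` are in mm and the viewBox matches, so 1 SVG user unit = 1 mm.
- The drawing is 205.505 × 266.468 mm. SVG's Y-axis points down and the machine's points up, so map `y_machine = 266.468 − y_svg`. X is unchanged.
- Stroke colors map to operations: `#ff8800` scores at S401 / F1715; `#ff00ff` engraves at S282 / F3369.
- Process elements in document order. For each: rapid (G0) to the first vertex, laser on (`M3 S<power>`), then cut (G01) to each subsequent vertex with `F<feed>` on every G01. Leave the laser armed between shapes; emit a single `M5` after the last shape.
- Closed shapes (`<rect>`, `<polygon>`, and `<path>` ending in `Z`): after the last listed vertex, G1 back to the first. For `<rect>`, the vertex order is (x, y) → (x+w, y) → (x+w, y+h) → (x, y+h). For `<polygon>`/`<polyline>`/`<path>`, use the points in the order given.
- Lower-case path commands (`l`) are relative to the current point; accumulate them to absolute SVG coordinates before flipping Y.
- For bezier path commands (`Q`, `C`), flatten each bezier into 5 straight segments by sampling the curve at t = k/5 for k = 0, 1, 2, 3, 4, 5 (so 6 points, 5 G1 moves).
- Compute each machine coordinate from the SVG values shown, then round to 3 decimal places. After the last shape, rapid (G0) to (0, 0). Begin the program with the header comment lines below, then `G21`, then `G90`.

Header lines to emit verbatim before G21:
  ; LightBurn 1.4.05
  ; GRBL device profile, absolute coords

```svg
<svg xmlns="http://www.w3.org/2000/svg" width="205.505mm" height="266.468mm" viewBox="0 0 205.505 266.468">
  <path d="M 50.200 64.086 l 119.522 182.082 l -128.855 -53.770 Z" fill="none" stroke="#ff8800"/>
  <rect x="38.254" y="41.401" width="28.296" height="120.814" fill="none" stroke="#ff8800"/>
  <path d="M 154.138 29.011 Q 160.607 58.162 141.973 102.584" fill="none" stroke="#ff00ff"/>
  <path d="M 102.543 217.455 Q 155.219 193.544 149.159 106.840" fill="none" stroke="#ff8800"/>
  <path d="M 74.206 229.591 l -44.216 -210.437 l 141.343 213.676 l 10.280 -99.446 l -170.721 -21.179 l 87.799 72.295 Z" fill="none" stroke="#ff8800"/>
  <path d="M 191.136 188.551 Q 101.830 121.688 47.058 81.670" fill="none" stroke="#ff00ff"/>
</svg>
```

Since the viewBox matches the mm dimensions, user units are millimetres directly. The only transform is the Y-flip y_m = 266.468 − y_svg.

Shape 1 is a closed polygon drawn with `<path>`. Its stroke #ff8800 means score at S401, F1715. After flipping Y the toolpath is (50.200,202.382) → (169.722,20.300) → (40.867,74.070) → (50.200,202.382), returning to the start.

Shape 2 is a rectangle drawn with `<rect>`. Its stroke #ff8800 means score at S401, F1715. After flipping Y the toolpath is (38.254,225.067) → (66.550,225.067) → (66.550,104.253) → (38.254,104.253) → (38.254,225.067), returning to the start.

Shape 3 is a quadratic bezier drawn with `<path>`. Its stroke #ff00ff means engrave at S282, F3369. After flipping Y the toolpath is (154.138,237.457) → (155.721,225.186) → (155.297,211.693) → (152.864,196.978) → (148.422,181.042) → (141.973,163.884).

Shape 4 is a quadratic bezier drawn with `<path>`. Its stroke #ff8800 means score at S401, F1715. After flipping Y the toolpath is (102.543,49.013) → (121.264,61.089) → (135.286,78.189) → (144.609,100.312) → (149.234,127.458) → (149.159,159.628).

Shape 5 is a closed polygon drawn with `<path>`. Its stroke #ff8800 means score at S401, F1715. After flipping Y the toolpath is (74.206,36.877) → (29.990,247.314) → (171.333,33.638) → (181.613,133.084) → (10.892,154.263) → (98.691,81.968) → (74.206,36.877), returning to the start.

Shape 6 is a quadratic bezier drawn with `<path>`. Its stroke #ff00ff means engrave at S282, F3369. After flipping Y the toolpath is (191.136,77.917) → (156.795,103.588) → (125.217,127.112) → (96.401,148.488) → (70.348,167.717) → (47.058,184.798).

; LightBurn 1.4.05
; GRBL device profile, absolute coords
G21
G90
G0 X50.200 Y202.382
M3 S401
G01 X169.722 Y20.300 F1715
G01 X40.867 Y74.070 F1715
G01 X50.200 Y202.382 F1715
G0 X38.254 Y225.067
M3 S401
G01 X66.550 Y225.067 F1715
G01 X66.550 Y104.253 F1715
G01 X38.254 Y104.253 F1715
G01 X38.254 Y225.067 F1715
G0 X154.138 Y237.457
M3 S282
G01 X155.721 Y225.186 F3369
G01 X155.297 Y211.693 F3369
G01 X152.864 Y196.978 F3369
G01 X148.422 Y181.042 F3369
G01 X141.973 Y163.884 F3369
G0 X102.543 Y49.013
M3 S401
G01 X121.264 Y61.089 F1715
G01 X135.286 Y78.189 F1715
G01 X144.609 Y100.312 F1715
G01 X149.234 Y127.458 F1715
G01 X149.159 Y159.628 F1715
G0 X74.206 Y36.877
M3 S401
G01 X29.990 Y247.314 F1715
G01 X171.333 Y33.638 F1715
G01 X181.613 Y133.084 F1715
G01 X10.892 Y154.263 F1715
G01 X98.691 Y81.968 F1715
G01 X74.206 Y36.877 F1715
G0 X191.136 Y77.917
M3 S282
G01 X156.795 Y103.588 F3369
G01 X125.217 Y127.112 F3369
G01 X96.401 Y148.488 F3369
G01 X70.348 Y167.717 F3369
G01 X47.058 Y184.798 F3369
M5
G0 X0.000 Y0.000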